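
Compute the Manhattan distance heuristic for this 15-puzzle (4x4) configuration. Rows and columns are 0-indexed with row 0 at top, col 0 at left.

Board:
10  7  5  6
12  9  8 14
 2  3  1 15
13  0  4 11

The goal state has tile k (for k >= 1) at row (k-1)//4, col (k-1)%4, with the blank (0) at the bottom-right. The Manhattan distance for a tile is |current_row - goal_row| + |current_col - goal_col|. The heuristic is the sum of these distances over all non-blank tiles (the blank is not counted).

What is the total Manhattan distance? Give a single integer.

Tile 10: at (0,0), goal (2,1), distance |0-2|+|0-1| = 3
Tile 7: at (0,1), goal (1,2), distance |0-1|+|1-2| = 2
Tile 5: at (0,2), goal (1,0), distance |0-1|+|2-0| = 3
Tile 6: at (0,3), goal (1,1), distance |0-1|+|3-1| = 3
Tile 12: at (1,0), goal (2,3), distance |1-2|+|0-3| = 4
Tile 9: at (1,1), goal (2,0), distance |1-2|+|1-0| = 2
Tile 8: at (1,2), goal (1,3), distance |1-1|+|2-3| = 1
Tile 14: at (1,3), goal (3,1), distance |1-3|+|3-1| = 4
Tile 2: at (2,0), goal (0,1), distance |2-0|+|0-1| = 3
Tile 3: at (2,1), goal (0,2), distance |2-0|+|1-2| = 3
Tile 1: at (2,2), goal (0,0), distance |2-0|+|2-0| = 4
Tile 15: at (2,3), goal (3,2), distance |2-3|+|3-2| = 2
Tile 13: at (3,0), goal (3,0), distance |3-3|+|0-0| = 0
Tile 4: at (3,2), goal (0,3), distance |3-0|+|2-3| = 4
Tile 11: at (3,3), goal (2,2), distance |3-2|+|3-2| = 2
Sum: 3 + 2 + 3 + 3 + 4 + 2 + 1 + 4 + 3 + 3 + 4 + 2 + 0 + 4 + 2 = 40

Answer: 40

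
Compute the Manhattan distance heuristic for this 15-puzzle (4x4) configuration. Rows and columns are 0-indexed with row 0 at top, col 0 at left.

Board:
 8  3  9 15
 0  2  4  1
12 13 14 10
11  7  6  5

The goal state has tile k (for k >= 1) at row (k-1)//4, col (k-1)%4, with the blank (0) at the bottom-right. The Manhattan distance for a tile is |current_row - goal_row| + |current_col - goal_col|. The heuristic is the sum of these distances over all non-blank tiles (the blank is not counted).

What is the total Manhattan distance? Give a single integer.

Tile 8: (0,0)->(1,3) = 4
Tile 3: (0,1)->(0,2) = 1
Tile 9: (0,2)->(2,0) = 4
Tile 15: (0,3)->(3,2) = 4
Tile 2: (1,1)->(0,1) = 1
Tile 4: (1,2)->(0,3) = 2
Tile 1: (1,3)->(0,0) = 4
Tile 12: (2,0)->(2,3) = 3
Tile 13: (2,1)->(3,0) = 2
Tile 14: (2,2)->(3,1) = 2
Tile 10: (2,3)->(2,1) = 2
Tile 11: (3,0)->(2,2) = 3
Tile 7: (3,1)->(1,2) = 3
Tile 6: (3,2)->(1,1) = 3
Tile 5: (3,3)->(1,0) = 5
Sum: 4 + 1 + 4 + 4 + 1 + 2 + 4 + 3 + 2 + 2 + 2 + 3 + 3 + 3 + 5 = 43

Answer: 43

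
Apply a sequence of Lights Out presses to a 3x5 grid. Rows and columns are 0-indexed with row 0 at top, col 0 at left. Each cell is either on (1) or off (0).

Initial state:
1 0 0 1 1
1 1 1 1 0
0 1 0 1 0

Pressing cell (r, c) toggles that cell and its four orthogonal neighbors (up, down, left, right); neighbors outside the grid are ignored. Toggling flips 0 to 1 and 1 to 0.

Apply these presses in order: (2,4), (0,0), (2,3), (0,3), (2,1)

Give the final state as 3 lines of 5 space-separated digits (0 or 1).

Answer: 0 1 1 0 0
0 0 1 1 1
1 0 0 1 0

Derivation:
After press 1 at (2,4):
1 0 0 1 1
1 1 1 1 1
0 1 0 0 1

After press 2 at (0,0):
0 1 0 1 1
0 1 1 1 1
0 1 0 0 1

After press 3 at (2,3):
0 1 0 1 1
0 1 1 0 1
0 1 1 1 0

After press 4 at (0,3):
0 1 1 0 0
0 1 1 1 1
0 1 1 1 0

After press 5 at (2,1):
0 1 1 0 0
0 0 1 1 1
1 0 0 1 0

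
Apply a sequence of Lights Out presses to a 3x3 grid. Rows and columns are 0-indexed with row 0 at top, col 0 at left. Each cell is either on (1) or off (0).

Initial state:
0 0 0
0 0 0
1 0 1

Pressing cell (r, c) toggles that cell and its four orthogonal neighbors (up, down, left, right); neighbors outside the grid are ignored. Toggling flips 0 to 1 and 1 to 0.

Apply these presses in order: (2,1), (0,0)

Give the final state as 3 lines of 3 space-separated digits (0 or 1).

Answer: 1 1 0
1 1 0
0 1 0

Derivation:
After press 1 at (2,1):
0 0 0
0 1 0
0 1 0

After press 2 at (0,0):
1 1 0
1 1 0
0 1 0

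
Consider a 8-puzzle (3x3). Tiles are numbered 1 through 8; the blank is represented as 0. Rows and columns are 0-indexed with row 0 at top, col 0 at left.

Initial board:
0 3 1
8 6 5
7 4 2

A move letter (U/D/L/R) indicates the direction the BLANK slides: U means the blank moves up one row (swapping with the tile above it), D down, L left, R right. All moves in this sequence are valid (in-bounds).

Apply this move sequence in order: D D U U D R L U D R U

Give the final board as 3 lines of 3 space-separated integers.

After move 1 (D):
8 3 1
0 6 5
7 4 2

After move 2 (D):
8 3 1
7 6 5
0 4 2

After move 3 (U):
8 3 1
0 6 5
7 4 2

After move 4 (U):
0 3 1
8 6 5
7 4 2

After move 5 (D):
8 3 1
0 6 5
7 4 2

After move 6 (R):
8 3 1
6 0 5
7 4 2

After move 7 (L):
8 3 1
0 6 5
7 4 2

After move 8 (U):
0 3 1
8 6 5
7 4 2

After move 9 (D):
8 3 1
0 6 5
7 4 2

After move 10 (R):
8 3 1
6 0 5
7 4 2

After move 11 (U):
8 0 1
6 3 5
7 4 2

Answer: 8 0 1
6 3 5
7 4 2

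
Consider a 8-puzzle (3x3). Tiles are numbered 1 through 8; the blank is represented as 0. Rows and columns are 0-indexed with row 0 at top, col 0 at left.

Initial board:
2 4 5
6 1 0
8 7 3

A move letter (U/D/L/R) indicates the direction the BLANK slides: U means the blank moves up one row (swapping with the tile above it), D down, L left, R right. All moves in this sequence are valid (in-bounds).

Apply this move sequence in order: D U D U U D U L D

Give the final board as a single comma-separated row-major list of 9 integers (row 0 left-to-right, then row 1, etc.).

After move 1 (D):
2 4 5
6 1 3
8 7 0

After move 2 (U):
2 4 5
6 1 0
8 7 3

After move 3 (D):
2 4 5
6 1 3
8 7 0

After move 4 (U):
2 4 5
6 1 0
8 7 3

After move 5 (U):
2 4 0
6 1 5
8 7 3

After move 6 (D):
2 4 5
6 1 0
8 7 3

After move 7 (U):
2 4 0
6 1 5
8 7 3

After move 8 (L):
2 0 4
6 1 5
8 7 3

After move 9 (D):
2 1 4
6 0 5
8 7 3

Answer: 2, 1, 4, 6, 0, 5, 8, 7, 3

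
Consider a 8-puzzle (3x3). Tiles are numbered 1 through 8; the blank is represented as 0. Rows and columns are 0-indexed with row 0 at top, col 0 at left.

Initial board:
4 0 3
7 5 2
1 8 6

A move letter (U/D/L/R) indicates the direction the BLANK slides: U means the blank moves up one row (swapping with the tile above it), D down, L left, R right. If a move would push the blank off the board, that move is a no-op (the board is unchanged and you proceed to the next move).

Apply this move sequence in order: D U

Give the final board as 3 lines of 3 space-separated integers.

Answer: 4 0 3
7 5 2
1 8 6

Derivation:
After move 1 (D):
4 5 3
7 0 2
1 8 6

After move 2 (U):
4 0 3
7 5 2
1 8 6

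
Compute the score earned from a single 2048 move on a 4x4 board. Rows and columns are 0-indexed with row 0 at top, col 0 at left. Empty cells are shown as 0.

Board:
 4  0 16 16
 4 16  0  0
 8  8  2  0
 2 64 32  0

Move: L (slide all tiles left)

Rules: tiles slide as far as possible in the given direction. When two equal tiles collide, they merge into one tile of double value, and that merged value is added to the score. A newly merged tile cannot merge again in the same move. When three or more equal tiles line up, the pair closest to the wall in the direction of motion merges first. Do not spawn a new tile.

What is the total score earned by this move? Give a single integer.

Answer: 48

Derivation:
Slide left:
row 0: [4, 0, 16, 16] -> [4, 32, 0, 0]  score +32 (running 32)
row 1: [4, 16, 0, 0] -> [4, 16, 0, 0]  score +0 (running 32)
row 2: [8, 8, 2, 0] -> [16, 2, 0, 0]  score +16 (running 48)
row 3: [2, 64, 32, 0] -> [2, 64, 32, 0]  score +0 (running 48)
Board after move:
 4 32  0  0
 4 16  0  0
16  2  0  0
 2 64 32  0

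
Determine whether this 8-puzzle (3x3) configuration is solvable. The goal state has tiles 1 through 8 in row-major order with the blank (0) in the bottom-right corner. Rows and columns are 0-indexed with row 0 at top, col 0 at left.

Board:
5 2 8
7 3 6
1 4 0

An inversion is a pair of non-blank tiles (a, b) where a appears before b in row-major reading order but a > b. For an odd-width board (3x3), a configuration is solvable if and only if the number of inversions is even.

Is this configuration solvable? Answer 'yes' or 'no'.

Answer: no

Derivation:
Inversions (pairs i<j in row-major order where tile[i] > tile[j] > 0): 17
17 is odd, so the puzzle is not solvable.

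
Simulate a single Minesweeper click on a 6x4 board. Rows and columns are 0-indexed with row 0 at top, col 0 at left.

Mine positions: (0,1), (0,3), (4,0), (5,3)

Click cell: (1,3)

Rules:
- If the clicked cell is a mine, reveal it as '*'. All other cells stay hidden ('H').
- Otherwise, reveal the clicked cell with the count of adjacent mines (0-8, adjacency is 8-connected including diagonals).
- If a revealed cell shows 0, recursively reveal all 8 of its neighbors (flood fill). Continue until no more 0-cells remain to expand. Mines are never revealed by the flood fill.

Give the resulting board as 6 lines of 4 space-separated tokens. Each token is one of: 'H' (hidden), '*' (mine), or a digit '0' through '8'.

H H H H
H H H 1
H H H H
H H H H
H H H H
H H H H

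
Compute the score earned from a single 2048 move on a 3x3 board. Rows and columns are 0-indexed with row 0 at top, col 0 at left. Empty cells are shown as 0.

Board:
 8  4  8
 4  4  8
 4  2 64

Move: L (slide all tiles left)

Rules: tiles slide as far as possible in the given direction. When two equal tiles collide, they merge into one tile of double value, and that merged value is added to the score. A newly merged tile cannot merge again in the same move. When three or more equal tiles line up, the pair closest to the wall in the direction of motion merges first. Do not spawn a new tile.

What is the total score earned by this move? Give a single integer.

Slide left:
row 0: [8, 4, 8] -> [8, 4, 8]  score +0 (running 0)
row 1: [4, 4, 8] -> [8, 8, 0]  score +8 (running 8)
row 2: [4, 2, 64] -> [4, 2, 64]  score +0 (running 8)
Board after move:
 8  4  8
 8  8  0
 4  2 64

Answer: 8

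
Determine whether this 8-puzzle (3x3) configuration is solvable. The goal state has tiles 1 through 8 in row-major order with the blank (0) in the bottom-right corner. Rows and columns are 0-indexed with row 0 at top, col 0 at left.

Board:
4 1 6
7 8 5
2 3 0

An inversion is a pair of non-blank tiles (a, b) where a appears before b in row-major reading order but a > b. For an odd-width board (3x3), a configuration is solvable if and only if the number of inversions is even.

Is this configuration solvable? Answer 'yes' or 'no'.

Inversions (pairs i<j in row-major order where tile[i] > tile[j] > 0): 14
14 is even, so the puzzle is solvable.

Answer: yes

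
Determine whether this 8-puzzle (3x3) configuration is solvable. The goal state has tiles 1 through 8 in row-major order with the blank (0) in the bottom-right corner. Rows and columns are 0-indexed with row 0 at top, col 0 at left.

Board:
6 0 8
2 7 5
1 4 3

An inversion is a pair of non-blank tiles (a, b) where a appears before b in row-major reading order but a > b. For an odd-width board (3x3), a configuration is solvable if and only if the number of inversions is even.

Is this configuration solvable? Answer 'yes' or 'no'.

Inversions (pairs i<j in row-major order where tile[i] > tile[j] > 0): 20
20 is even, so the puzzle is solvable.

Answer: yes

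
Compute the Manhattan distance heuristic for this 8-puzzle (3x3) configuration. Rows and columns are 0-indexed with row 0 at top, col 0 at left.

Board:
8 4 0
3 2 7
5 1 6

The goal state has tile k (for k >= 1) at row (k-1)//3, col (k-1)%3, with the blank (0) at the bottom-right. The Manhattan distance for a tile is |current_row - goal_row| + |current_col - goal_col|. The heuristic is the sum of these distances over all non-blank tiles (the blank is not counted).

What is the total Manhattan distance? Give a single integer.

Answer: 18

Derivation:
Tile 8: (0,0)->(2,1) = 3
Tile 4: (0,1)->(1,0) = 2
Tile 3: (1,0)->(0,2) = 3
Tile 2: (1,1)->(0,1) = 1
Tile 7: (1,2)->(2,0) = 3
Tile 5: (2,0)->(1,1) = 2
Tile 1: (2,1)->(0,0) = 3
Tile 6: (2,2)->(1,2) = 1
Sum: 3 + 2 + 3 + 1 + 3 + 2 + 3 + 1 = 18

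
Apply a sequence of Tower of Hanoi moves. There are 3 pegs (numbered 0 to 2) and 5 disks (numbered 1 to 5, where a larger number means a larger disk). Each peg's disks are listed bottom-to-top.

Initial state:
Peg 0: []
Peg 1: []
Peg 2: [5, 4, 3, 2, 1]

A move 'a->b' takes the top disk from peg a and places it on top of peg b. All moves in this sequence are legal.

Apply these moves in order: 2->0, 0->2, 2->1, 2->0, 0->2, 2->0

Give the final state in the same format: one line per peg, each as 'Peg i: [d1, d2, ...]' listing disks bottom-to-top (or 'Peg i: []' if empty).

Answer: Peg 0: [2]
Peg 1: [1]
Peg 2: [5, 4, 3]

Derivation:
After move 1 (2->0):
Peg 0: [1]
Peg 1: []
Peg 2: [5, 4, 3, 2]

After move 2 (0->2):
Peg 0: []
Peg 1: []
Peg 2: [5, 4, 3, 2, 1]

After move 3 (2->1):
Peg 0: []
Peg 1: [1]
Peg 2: [5, 4, 3, 2]

After move 4 (2->0):
Peg 0: [2]
Peg 1: [1]
Peg 2: [5, 4, 3]

After move 5 (0->2):
Peg 0: []
Peg 1: [1]
Peg 2: [5, 4, 3, 2]

After move 6 (2->0):
Peg 0: [2]
Peg 1: [1]
Peg 2: [5, 4, 3]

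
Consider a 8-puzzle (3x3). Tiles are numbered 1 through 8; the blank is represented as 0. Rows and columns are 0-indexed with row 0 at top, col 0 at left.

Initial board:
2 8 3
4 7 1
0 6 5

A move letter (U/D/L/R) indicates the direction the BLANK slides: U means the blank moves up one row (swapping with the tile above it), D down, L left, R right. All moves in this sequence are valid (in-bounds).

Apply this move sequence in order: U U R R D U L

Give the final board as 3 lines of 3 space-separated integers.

Answer: 8 0 3
2 7 1
4 6 5

Derivation:
After move 1 (U):
2 8 3
0 7 1
4 6 5

After move 2 (U):
0 8 3
2 7 1
4 6 5

After move 3 (R):
8 0 3
2 7 1
4 6 5

After move 4 (R):
8 3 0
2 7 1
4 6 5

After move 5 (D):
8 3 1
2 7 0
4 6 5

After move 6 (U):
8 3 0
2 7 1
4 6 5

After move 7 (L):
8 0 3
2 7 1
4 6 5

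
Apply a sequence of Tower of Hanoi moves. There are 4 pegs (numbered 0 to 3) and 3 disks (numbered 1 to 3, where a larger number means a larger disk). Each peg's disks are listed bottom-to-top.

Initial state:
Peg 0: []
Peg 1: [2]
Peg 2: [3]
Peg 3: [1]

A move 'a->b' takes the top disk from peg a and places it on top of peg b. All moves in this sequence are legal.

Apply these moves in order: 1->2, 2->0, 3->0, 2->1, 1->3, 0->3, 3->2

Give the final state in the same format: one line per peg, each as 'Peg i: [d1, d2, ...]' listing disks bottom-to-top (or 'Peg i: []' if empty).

After move 1 (1->2):
Peg 0: []
Peg 1: []
Peg 2: [3, 2]
Peg 3: [1]

After move 2 (2->0):
Peg 0: [2]
Peg 1: []
Peg 2: [3]
Peg 3: [1]

After move 3 (3->0):
Peg 0: [2, 1]
Peg 1: []
Peg 2: [3]
Peg 3: []

After move 4 (2->1):
Peg 0: [2, 1]
Peg 1: [3]
Peg 2: []
Peg 3: []

After move 5 (1->3):
Peg 0: [2, 1]
Peg 1: []
Peg 2: []
Peg 3: [3]

After move 6 (0->3):
Peg 0: [2]
Peg 1: []
Peg 2: []
Peg 3: [3, 1]

After move 7 (3->2):
Peg 0: [2]
Peg 1: []
Peg 2: [1]
Peg 3: [3]

Answer: Peg 0: [2]
Peg 1: []
Peg 2: [1]
Peg 3: [3]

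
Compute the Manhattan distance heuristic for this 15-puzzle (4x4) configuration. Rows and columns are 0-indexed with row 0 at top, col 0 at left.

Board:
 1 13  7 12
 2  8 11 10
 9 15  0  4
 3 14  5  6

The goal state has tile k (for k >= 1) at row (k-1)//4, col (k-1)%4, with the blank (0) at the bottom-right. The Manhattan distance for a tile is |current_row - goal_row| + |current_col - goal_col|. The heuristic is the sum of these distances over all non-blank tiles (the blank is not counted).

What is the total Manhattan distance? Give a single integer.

Tile 1: (0,0)->(0,0) = 0
Tile 13: (0,1)->(3,0) = 4
Tile 7: (0,2)->(1,2) = 1
Tile 12: (0,3)->(2,3) = 2
Tile 2: (1,0)->(0,1) = 2
Tile 8: (1,1)->(1,3) = 2
Tile 11: (1,2)->(2,2) = 1
Tile 10: (1,3)->(2,1) = 3
Tile 9: (2,0)->(2,0) = 0
Tile 15: (2,1)->(3,2) = 2
Tile 4: (2,3)->(0,3) = 2
Tile 3: (3,0)->(0,2) = 5
Tile 14: (3,1)->(3,1) = 0
Tile 5: (3,2)->(1,0) = 4
Tile 6: (3,3)->(1,1) = 4
Sum: 0 + 4 + 1 + 2 + 2 + 2 + 1 + 3 + 0 + 2 + 2 + 5 + 0 + 4 + 4 = 32

Answer: 32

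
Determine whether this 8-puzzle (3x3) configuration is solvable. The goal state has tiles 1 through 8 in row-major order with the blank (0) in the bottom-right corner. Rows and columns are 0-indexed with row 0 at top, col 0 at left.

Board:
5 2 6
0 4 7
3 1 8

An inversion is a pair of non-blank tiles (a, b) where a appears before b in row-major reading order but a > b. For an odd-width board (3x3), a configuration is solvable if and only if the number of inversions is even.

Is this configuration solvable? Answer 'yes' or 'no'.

Answer: no

Derivation:
Inversions (pairs i<j in row-major order where tile[i] > tile[j] > 0): 13
13 is odd, so the puzzle is not solvable.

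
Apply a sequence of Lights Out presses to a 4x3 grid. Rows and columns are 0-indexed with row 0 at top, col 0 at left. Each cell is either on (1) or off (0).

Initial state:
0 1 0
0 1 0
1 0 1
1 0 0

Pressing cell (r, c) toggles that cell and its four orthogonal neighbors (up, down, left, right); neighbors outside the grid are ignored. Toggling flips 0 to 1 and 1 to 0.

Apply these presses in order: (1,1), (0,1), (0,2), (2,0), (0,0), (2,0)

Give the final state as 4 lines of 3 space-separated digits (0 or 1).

Answer: 0 1 0
0 1 0
1 1 1
1 0 0

Derivation:
After press 1 at (1,1):
0 0 0
1 0 1
1 1 1
1 0 0

After press 2 at (0,1):
1 1 1
1 1 1
1 1 1
1 0 0

After press 3 at (0,2):
1 0 0
1 1 0
1 1 1
1 0 0

After press 4 at (2,0):
1 0 0
0 1 0
0 0 1
0 0 0

After press 5 at (0,0):
0 1 0
1 1 0
0 0 1
0 0 0

After press 6 at (2,0):
0 1 0
0 1 0
1 1 1
1 0 0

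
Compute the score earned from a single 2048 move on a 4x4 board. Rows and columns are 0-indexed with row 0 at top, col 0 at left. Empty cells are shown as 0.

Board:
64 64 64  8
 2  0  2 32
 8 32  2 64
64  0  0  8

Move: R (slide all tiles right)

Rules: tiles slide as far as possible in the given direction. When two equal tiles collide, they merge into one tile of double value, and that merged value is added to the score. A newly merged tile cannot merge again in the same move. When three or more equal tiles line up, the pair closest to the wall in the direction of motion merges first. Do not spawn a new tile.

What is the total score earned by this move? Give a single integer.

Slide right:
row 0: [64, 64, 64, 8] -> [0, 64, 128, 8]  score +128 (running 128)
row 1: [2, 0, 2, 32] -> [0, 0, 4, 32]  score +4 (running 132)
row 2: [8, 32, 2, 64] -> [8, 32, 2, 64]  score +0 (running 132)
row 3: [64, 0, 0, 8] -> [0, 0, 64, 8]  score +0 (running 132)
Board after move:
  0  64 128   8
  0   0   4  32
  8  32   2  64
  0   0  64   8

Answer: 132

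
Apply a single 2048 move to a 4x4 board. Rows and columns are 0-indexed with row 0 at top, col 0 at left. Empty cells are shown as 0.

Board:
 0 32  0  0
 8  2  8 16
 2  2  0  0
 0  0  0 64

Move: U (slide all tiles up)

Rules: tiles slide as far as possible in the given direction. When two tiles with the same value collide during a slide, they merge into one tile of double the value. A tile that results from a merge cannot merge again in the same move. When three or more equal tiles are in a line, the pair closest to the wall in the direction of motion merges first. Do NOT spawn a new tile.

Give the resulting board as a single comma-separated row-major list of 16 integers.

Slide up:
col 0: [0, 8, 2, 0] -> [8, 2, 0, 0]
col 1: [32, 2, 2, 0] -> [32, 4, 0, 0]
col 2: [0, 8, 0, 0] -> [8, 0, 0, 0]
col 3: [0, 16, 0, 64] -> [16, 64, 0, 0]

Answer: 8, 32, 8, 16, 2, 4, 0, 64, 0, 0, 0, 0, 0, 0, 0, 0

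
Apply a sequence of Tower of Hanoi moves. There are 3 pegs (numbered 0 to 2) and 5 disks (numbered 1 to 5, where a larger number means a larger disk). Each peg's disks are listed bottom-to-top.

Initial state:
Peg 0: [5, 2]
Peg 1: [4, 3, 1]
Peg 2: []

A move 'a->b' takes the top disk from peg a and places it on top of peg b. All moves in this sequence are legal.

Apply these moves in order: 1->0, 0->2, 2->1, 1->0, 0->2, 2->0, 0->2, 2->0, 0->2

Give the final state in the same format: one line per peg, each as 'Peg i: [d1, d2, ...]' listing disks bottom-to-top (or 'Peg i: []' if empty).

Answer: Peg 0: [5, 2]
Peg 1: [4, 3]
Peg 2: [1]

Derivation:
After move 1 (1->0):
Peg 0: [5, 2, 1]
Peg 1: [4, 3]
Peg 2: []

After move 2 (0->2):
Peg 0: [5, 2]
Peg 1: [4, 3]
Peg 2: [1]

After move 3 (2->1):
Peg 0: [5, 2]
Peg 1: [4, 3, 1]
Peg 2: []

After move 4 (1->0):
Peg 0: [5, 2, 1]
Peg 1: [4, 3]
Peg 2: []

After move 5 (0->2):
Peg 0: [5, 2]
Peg 1: [4, 3]
Peg 2: [1]

After move 6 (2->0):
Peg 0: [5, 2, 1]
Peg 1: [4, 3]
Peg 2: []

After move 7 (0->2):
Peg 0: [5, 2]
Peg 1: [4, 3]
Peg 2: [1]

After move 8 (2->0):
Peg 0: [5, 2, 1]
Peg 1: [4, 3]
Peg 2: []

After move 9 (0->2):
Peg 0: [5, 2]
Peg 1: [4, 3]
Peg 2: [1]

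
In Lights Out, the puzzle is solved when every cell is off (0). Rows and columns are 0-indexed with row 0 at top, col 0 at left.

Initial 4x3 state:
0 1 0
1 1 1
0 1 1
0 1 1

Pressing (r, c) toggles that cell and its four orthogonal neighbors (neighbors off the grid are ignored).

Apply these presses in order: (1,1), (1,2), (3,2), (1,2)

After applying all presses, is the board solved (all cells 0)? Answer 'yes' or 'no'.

Answer: yes

Derivation:
After press 1 at (1,1):
0 0 0
0 0 0
0 0 1
0 1 1

After press 2 at (1,2):
0 0 1
0 1 1
0 0 0
0 1 1

After press 3 at (3,2):
0 0 1
0 1 1
0 0 1
0 0 0

After press 4 at (1,2):
0 0 0
0 0 0
0 0 0
0 0 0

Lights still on: 0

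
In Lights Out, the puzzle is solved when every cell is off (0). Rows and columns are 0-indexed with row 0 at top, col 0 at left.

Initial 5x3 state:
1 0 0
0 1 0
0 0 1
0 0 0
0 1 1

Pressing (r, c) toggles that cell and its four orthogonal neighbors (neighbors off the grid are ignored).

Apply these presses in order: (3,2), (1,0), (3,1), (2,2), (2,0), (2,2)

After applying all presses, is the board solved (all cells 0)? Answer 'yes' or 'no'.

After press 1 at (3,2):
1 0 0
0 1 0
0 0 0
0 1 1
0 1 0

After press 2 at (1,0):
0 0 0
1 0 0
1 0 0
0 1 1
0 1 0

After press 3 at (3,1):
0 0 0
1 0 0
1 1 0
1 0 0
0 0 0

After press 4 at (2,2):
0 0 0
1 0 1
1 0 1
1 0 1
0 0 0

After press 5 at (2,0):
0 0 0
0 0 1
0 1 1
0 0 1
0 0 0

After press 6 at (2,2):
0 0 0
0 0 0
0 0 0
0 0 0
0 0 0

Lights still on: 0

Answer: yes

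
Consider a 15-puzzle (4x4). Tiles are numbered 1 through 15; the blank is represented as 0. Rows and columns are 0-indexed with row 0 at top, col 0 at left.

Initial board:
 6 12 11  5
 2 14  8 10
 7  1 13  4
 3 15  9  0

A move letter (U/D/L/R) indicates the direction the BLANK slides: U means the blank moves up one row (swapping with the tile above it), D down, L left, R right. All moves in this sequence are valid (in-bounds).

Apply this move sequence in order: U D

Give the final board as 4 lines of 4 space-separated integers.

Answer:  6 12 11  5
 2 14  8 10
 7  1 13  4
 3 15  9  0

Derivation:
After move 1 (U):
 6 12 11  5
 2 14  8 10
 7  1 13  0
 3 15  9  4

After move 2 (D):
 6 12 11  5
 2 14  8 10
 7  1 13  4
 3 15  9  0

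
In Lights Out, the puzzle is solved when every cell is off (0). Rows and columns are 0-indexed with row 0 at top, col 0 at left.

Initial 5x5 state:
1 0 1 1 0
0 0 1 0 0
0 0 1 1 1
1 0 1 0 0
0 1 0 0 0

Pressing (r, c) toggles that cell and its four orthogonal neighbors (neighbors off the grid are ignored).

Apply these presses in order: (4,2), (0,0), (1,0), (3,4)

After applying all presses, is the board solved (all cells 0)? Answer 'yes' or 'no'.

Answer: no

Derivation:
After press 1 at (4,2):
1 0 1 1 0
0 0 1 0 0
0 0 1 1 1
1 0 0 0 0
0 0 1 1 0

After press 2 at (0,0):
0 1 1 1 0
1 0 1 0 0
0 0 1 1 1
1 0 0 0 0
0 0 1 1 0

After press 3 at (1,0):
1 1 1 1 0
0 1 1 0 0
1 0 1 1 1
1 0 0 0 0
0 0 1 1 0

After press 4 at (3,4):
1 1 1 1 0
0 1 1 0 0
1 0 1 1 0
1 0 0 1 1
0 0 1 1 1

Lights still on: 15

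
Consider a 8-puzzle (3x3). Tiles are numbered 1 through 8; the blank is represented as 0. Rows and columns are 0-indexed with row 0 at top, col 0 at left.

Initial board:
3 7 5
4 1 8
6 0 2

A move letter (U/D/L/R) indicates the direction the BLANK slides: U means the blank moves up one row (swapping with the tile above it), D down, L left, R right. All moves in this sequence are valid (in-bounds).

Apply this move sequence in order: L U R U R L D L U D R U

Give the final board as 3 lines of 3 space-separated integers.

Answer: 3 0 5
1 7 8
4 6 2

Derivation:
After move 1 (L):
3 7 5
4 1 8
0 6 2

After move 2 (U):
3 7 5
0 1 8
4 6 2

After move 3 (R):
3 7 5
1 0 8
4 6 2

After move 4 (U):
3 0 5
1 7 8
4 6 2

After move 5 (R):
3 5 0
1 7 8
4 6 2

After move 6 (L):
3 0 5
1 7 8
4 6 2

After move 7 (D):
3 7 5
1 0 8
4 6 2

After move 8 (L):
3 7 5
0 1 8
4 6 2

After move 9 (U):
0 7 5
3 1 8
4 6 2

After move 10 (D):
3 7 5
0 1 8
4 6 2

After move 11 (R):
3 7 5
1 0 8
4 6 2

After move 12 (U):
3 0 5
1 7 8
4 6 2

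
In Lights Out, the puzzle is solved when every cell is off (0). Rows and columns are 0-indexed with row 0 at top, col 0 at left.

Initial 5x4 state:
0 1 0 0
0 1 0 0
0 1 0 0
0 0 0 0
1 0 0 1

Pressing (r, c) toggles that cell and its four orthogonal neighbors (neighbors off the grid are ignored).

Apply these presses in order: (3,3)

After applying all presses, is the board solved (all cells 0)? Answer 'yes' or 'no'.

Answer: no

Derivation:
After press 1 at (3,3):
0 1 0 0
0 1 0 0
0 1 0 1
0 0 1 1
1 0 0 0

Lights still on: 7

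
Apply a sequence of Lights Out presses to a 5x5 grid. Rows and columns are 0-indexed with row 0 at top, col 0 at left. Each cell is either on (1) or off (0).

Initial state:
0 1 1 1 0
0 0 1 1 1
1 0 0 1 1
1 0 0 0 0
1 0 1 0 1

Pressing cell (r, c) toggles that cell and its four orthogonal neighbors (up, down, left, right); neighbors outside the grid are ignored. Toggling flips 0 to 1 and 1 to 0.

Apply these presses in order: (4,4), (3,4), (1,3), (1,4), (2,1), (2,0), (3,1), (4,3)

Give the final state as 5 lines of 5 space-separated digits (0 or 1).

After press 1 at (4,4):
0 1 1 1 0
0 0 1 1 1
1 0 0 1 1
1 0 0 0 1
1 0 1 1 0

After press 2 at (3,4):
0 1 1 1 0
0 0 1 1 1
1 0 0 1 0
1 0 0 1 0
1 0 1 1 1

After press 3 at (1,3):
0 1 1 0 0
0 0 0 0 0
1 0 0 0 0
1 0 0 1 0
1 0 1 1 1

After press 4 at (1,4):
0 1 1 0 1
0 0 0 1 1
1 0 0 0 1
1 0 0 1 0
1 0 1 1 1

After press 5 at (2,1):
0 1 1 0 1
0 1 0 1 1
0 1 1 0 1
1 1 0 1 0
1 0 1 1 1

After press 6 at (2,0):
0 1 1 0 1
1 1 0 1 1
1 0 1 0 1
0 1 0 1 0
1 0 1 1 1

After press 7 at (3,1):
0 1 1 0 1
1 1 0 1 1
1 1 1 0 1
1 0 1 1 0
1 1 1 1 1

After press 8 at (4,3):
0 1 1 0 1
1 1 0 1 1
1 1 1 0 1
1 0 1 0 0
1 1 0 0 0

Answer: 0 1 1 0 1
1 1 0 1 1
1 1 1 0 1
1 0 1 0 0
1 1 0 0 0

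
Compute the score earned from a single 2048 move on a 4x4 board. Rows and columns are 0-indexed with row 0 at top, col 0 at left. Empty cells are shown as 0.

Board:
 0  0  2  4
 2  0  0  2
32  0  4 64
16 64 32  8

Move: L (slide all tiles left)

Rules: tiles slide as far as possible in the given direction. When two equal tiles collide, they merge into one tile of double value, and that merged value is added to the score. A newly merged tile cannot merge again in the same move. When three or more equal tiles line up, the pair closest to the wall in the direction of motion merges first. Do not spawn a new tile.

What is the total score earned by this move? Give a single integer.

Slide left:
row 0: [0, 0, 2, 4] -> [2, 4, 0, 0]  score +0 (running 0)
row 1: [2, 0, 0, 2] -> [4, 0, 0, 0]  score +4 (running 4)
row 2: [32, 0, 4, 64] -> [32, 4, 64, 0]  score +0 (running 4)
row 3: [16, 64, 32, 8] -> [16, 64, 32, 8]  score +0 (running 4)
Board after move:
 2  4  0  0
 4  0  0  0
32  4 64  0
16 64 32  8

Answer: 4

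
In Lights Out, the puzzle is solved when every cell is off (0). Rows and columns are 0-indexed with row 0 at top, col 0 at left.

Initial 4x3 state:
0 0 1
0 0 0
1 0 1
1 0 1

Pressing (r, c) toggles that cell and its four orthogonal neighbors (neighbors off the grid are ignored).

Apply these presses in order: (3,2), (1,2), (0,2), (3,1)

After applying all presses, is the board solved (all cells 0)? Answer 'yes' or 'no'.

After press 1 at (3,2):
0 0 1
0 0 0
1 0 0
1 1 0

After press 2 at (1,2):
0 0 0
0 1 1
1 0 1
1 1 0

After press 3 at (0,2):
0 1 1
0 1 0
1 0 1
1 1 0

After press 4 at (3,1):
0 1 1
0 1 0
1 1 1
0 0 1

Lights still on: 7

Answer: no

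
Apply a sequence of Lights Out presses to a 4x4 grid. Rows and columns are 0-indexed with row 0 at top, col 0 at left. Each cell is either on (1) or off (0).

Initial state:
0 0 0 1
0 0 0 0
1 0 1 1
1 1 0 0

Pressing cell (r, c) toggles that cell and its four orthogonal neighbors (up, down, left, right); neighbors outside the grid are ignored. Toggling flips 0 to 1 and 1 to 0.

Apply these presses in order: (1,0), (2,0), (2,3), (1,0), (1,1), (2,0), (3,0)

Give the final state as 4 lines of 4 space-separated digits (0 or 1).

Answer: 0 1 0 1
1 1 1 1
0 1 0 0
0 0 0 1

Derivation:
After press 1 at (1,0):
1 0 0 1
1 1 0 0
0 0 1 1
1 1 0 0

After press 2 at (2,0):
1 0 0 1
0 1 0 0
1 1 1 1
0 1 0 0

After press 3 at (2,3):
1 0 0 1
0 1 0 1
1 1 0 0
0 1 0 1

After press 4 at (1,0):
0 0 0 1
1 0 0 1
0 1 0 0
0 1 0 1

After press 5 at (1,1):
0 1 0 1
0 1 1 1
0 0 0 0
0 1 0 1

After press 6 at (2,0):
0 1 0 1
1 1 1 1
1 1 0 0
1 1 0 1

After press 7 at (3,0):
0 1 0 1
1 1 1 1
0 1 0 0
0 0 0 1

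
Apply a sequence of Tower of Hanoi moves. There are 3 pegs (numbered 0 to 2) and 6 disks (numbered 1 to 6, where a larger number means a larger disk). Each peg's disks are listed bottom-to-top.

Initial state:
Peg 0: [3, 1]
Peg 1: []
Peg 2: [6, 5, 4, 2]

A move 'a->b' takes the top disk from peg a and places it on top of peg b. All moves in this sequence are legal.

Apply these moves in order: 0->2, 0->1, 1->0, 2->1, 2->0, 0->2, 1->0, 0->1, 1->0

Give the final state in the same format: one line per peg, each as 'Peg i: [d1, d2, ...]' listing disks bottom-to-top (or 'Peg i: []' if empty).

Answer: Peg 0: [3, 1]
Peg 1: []
Peg 2: [6, 5, 4, 2]

Derivation:
After move 1 (0->2):
Peg 0: [3]
Peg 1: []
Peg 2: [6, 5, 4, 2, 1]

After move 2 (0->1):
Peg 0: []
Peg 1: [3]
Peg 2: [6, 5, 4, 2, 1]

After move 3 (1->0):
Peg 0: [3]
Peg 1: []
Peg 2: [6, 5, 4, 2, 1]

After move 4 (2->1):
Peg 0: [3]
Peg 1: [1]
Peg 2: [6, 5, 4, 2]

After move 5 (2->0):
Peg 0: [3, 2]
Peg 1: [1]
Peg 2: [6, 5, 4]

After move 6 (0->2):
Peg 0: [3]
Peg 1: [1]
Peg 2: [6, 5, 4, 2]

After move 7 (1->0):
Peg 0: [3, 1]
Peg 1: []
Peg 2: [6, 5, 4, 2]

After move 8 (0->1):
Peg 0: [3]
Peg 1: [1]
Peg 2: [6, 5, 4, 2]

After move 9 (1->0):
Peg 0: [3, 1]
Peg 1: []
Peg 2: [6, 5, 4, 2]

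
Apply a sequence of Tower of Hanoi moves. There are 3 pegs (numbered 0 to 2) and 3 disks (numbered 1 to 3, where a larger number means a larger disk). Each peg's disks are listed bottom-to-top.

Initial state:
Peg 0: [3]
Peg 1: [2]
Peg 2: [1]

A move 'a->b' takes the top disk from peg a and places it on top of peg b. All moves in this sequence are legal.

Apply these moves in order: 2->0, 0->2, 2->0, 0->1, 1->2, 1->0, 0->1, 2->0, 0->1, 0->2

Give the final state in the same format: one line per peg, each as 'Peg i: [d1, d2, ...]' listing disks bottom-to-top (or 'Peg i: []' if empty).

Answer: Peg 0: []
Peg 1: [2, 1]
Peg 2: [3]

Derivation:
After move 1 (2->0):
Peg 0: [3, 1]
Peg 1: [2]
Peg 2: []

After move 2 (0->2):
Peg 0: [3]
Peg 1: [2]
Peg 2: [1]

After move 3 (2->0):
Peg 0: [3, 1]
Peg 1: [2]
Peg 2: []

After move 4 (0->1):
Peg 0: [3]
Peg 1: [2, 1]
Peg 2: []

After move 5 (1->2):
Peg 0: [3]
Peg 1: [2]
Peg 2: [1]

After move 6 (1->0):
Peg 0: [3, 2]
Peg 1: []
Peg 2: [1]

After move 7 (0->1):
Peg 0: [3]
Peg 1: [2]
Peg 2: [1]

After move 8 (2->0):
Peg 0: [3, 1]
Peg 1: [2]
Peg 2: []

After move 9 (0->1):
Peg 0: [3]
Peg 1: [2, 1]
Peg 2: []

After move 10 (0->2):
Peg 0: []
Peg 1: [2, 1]
Peg 2: [3]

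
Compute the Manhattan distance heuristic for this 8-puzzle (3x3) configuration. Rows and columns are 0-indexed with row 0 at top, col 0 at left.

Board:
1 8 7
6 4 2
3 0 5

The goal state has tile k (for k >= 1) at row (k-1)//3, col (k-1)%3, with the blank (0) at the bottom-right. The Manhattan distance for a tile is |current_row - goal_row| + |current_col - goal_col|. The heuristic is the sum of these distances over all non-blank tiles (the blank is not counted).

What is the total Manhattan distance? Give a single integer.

Answer: 17

Derivation:
Tile 1: at (0,0), goal (0,0), distance |0-0|+|0-0| = 0
Tile 8: at (0,1), goal (2,1), distance |0-2|+|1-1| = 2
Tile 7: at (0,2), goal (2,0), distance |0-2|+|2-0| = 4
Tile 6: at (1,0), goal (1,2), distance |1-1|+|0-2| = 2
Tile 4: at (1,1), goal (1,0), distance |1-1|+|1-0| = 1
Tile 2: at (1,2), goal (0,1), distance |1-0|+|2-1| = 2
Tile 3: at (2,0), goal (0,2), distance |2-0|+|0-2| = 4
Tile 5: at (2,2), goal (1,1), distance |2-1|+|2-1| = 2
Sum: 0 + 2 + 4 + 2 + 1 + 2 + 4 + 2 = 17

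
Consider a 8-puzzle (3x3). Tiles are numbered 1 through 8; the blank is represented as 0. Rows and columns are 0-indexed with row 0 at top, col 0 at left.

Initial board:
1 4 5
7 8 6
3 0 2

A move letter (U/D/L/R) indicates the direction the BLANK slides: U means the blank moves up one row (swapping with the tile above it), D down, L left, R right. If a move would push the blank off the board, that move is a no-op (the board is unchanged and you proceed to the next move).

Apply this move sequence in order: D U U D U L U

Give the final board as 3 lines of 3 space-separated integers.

After move 1 (D):
1 4 5
7 8 6
3 0 2

After move 2 (U):
1 4 5
7 0 6
3 8 2

After move 3 (U):
1 0 5
7 4 6
3 8 2

After move 4 (D):
1 4 5
7 0 6
3 8 2

After move 5 (U):
1 0 5
7 4 6
3 8 2

After move 6 (L):
0 1 5
7 4 6
3 8 2

After move 7 (U):
0 1 5
7 4 6
3 8 2

Answer: 0 1 5
7 4 6
3 8 2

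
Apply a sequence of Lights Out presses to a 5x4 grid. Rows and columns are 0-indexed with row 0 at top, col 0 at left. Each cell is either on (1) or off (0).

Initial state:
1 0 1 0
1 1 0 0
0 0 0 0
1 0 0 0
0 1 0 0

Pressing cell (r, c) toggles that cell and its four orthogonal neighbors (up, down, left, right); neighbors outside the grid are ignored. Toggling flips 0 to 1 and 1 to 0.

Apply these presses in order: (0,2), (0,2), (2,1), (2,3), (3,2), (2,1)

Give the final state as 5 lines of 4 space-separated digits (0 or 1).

After press 1 at (0,2):
1 1 0 1
1 1 1 0
0 0 0 0
1 0 0 0
0 1 0 0

After press 2 at (0,2):
1 0 1 0
1 1 0 0
0 0 0 0
1 0 0 0
0 1 0 0

After press 3 at (2,1):
1 0 1 0
1 0 0 0
1 1 1 0
1 1 0 0
0 1 0 0

After press 4 at (2,3):
1 0 1 0
1 0 0 1
1 1 0 1
1 1 0 1
0 1 0 0

After press 5 at (3,2):
1 0 1 0
1 0 0 1
1 1 1 1
1 0 1 0
0 1 1 0

After press 6 at (2,1):
1 0 1 0
1 1 0 1
0 0 0 1
1 1 1 0
0 1 1 0

Answer: 1 0 1 0
1 1 0 1
0 0 0 1
1 1 1 0
0 1 1 0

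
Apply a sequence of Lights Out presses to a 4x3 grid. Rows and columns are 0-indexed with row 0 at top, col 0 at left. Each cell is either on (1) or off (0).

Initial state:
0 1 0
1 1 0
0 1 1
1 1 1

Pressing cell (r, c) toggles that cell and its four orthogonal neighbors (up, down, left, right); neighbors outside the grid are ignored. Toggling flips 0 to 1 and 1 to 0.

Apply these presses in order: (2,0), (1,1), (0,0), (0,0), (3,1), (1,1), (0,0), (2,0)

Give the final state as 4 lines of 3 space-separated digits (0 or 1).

Answer: 1 0 0
0 1 0
0 0 1
0 0 0

Derivation:
After press 1 at (2,0):
0 1 0
0 1 0
1 0 1
0 1 1

After press 2 at (1,1):
0 0 0
1 0 1
1 1 1
0 1 1

After press 3 at (0,0):
1 1 0
0 0 1
1 1 1
0 1 1

After press 4 at (0,0):
0 0 0
1 0 1
1 1 1
0 1 1

After press 5 at (3,1):
0 0 0
1 0 1
1 0 1
1 0 0

After press 6 at (1,1):
0 1 0
0 1 0
1 1 1
1 0 0

After press 7 at (0,0):
1 0 0
1 1 0
1 1 1
1 0 0

After press 8 at (2,0):
1 0 0
0 1 0
0 0 1
0 0 0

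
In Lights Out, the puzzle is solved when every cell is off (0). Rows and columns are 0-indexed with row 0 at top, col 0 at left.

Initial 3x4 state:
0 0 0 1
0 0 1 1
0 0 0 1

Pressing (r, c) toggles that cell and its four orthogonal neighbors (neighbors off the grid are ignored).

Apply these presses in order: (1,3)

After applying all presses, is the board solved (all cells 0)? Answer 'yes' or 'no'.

After press 1 at (1,3):
0 0 0 0
0 0 0 0
0 0 0 0

Lights still on: 0

Answer: yes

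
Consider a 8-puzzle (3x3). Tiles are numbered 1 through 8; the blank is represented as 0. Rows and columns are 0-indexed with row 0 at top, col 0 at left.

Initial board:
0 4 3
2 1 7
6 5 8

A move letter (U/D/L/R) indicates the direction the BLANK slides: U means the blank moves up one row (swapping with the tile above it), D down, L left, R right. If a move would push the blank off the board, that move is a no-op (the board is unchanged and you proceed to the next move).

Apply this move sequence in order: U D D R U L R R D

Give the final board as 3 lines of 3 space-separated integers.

After move 1 (U):
0 4 3
2 1 7
6 5 8

After move 2 (D):
2 4 3
0 1 7
6 5 8

After move 3 (D):
2 4 3
6 1 7
0 5 8

After move 4 (R):
2 4 3
6 1 7
5 0 8

After move 5 (U):
2 4 3
6 0 7
5 1 8

After move 6 (L):
2 4 3
0 6 7
5 1 8

After move 7 (R):
2 4 3
6 0 7
5 1 8

After move 8 (R):
2 4 3
6 7 0
5 1 8

After move 9 (D):
2 4 3
6 7 8
5 1 0

Answer: 2 4 3
6 7 8
5 1 0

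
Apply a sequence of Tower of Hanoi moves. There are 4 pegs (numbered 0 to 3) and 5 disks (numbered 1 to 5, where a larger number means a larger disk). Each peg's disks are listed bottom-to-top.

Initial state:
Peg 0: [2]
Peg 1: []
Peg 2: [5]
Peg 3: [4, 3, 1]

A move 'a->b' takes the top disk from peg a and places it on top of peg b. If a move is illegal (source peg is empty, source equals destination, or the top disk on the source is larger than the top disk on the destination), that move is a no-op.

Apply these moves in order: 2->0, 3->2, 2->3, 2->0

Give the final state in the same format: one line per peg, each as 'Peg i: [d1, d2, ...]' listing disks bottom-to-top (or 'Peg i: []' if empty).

Answer: Peg 0: [2]
Peg 1: []
Peg 2: [5]
Peg 3: [4, 3, 1]

Derivation:
After move 1 (2->0):
Peg 0: [2]
Peg 1: []
Peg 2: [5]
Peg 3: [4, 3, 1]

After move 2 (3->2):
Peg 0: [2]
Peg 1: []
Peg 2: [5, 1]
Peg 3: [4, 3]

After move 3 (2->3):
Peg 0: [2]
Peg 1: []
Peg 2: [5]
Peg 3: [4, 3, 1]

After move 4 (2->0):
Peg 0: [2]
Peg 1: []
Peg 2: [5]
Peg 3: [4, 3, 1]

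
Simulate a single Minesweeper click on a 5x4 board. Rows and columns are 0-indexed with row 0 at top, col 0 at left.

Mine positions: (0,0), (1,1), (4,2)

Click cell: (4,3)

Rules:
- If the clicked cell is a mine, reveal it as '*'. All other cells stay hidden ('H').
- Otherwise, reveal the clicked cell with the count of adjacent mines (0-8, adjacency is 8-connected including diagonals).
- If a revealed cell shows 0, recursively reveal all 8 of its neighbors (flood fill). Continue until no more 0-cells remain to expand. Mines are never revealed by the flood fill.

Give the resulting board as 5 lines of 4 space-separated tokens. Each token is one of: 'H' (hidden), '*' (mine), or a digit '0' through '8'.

H H H H
H H H H
H H H H
H H H H
H H H 1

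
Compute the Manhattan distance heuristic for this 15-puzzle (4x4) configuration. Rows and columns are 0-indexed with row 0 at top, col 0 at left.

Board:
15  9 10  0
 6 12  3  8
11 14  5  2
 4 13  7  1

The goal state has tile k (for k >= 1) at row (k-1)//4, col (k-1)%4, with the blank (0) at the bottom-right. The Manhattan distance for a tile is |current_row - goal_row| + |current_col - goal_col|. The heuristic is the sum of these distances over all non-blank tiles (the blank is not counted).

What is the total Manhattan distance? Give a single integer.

Tile 15: (0,0)->(3,2) = 5
Tile 9: (0,1)->(2,0) = 3
Tile 10: (0,2)->(2,1) = 3
Tile 6: (1,0)->(1,1) = 1
Tile 12: (1,1)->(2,3) = 3
Tile 3: (1,2)->(0,2) = 1
Tile 8: (1,3)->(1,3) = 0
Tile 11: (2,0)->(2,2) = 2
Tile 14: (2,1)->(3,1) = 1
Tile 5: (2,2)->(1,0) = 3
Tile 2: (2,3)->(0,1) = 4
Tile 4: (3,0)->(0,3) = 6
Tile 13: (3,1)->(3,0) = 1
Tile 7: (3,2)->(1,2) = 2
Tile 1: (3,3)->(0,0) = 6
Sum: 5 + 3 + 3 + 1 + 3 + 1 + 0 + 2 + 1 + 3 + 4 + 6 + 1 + 2 + 6 = 41

Answer: 41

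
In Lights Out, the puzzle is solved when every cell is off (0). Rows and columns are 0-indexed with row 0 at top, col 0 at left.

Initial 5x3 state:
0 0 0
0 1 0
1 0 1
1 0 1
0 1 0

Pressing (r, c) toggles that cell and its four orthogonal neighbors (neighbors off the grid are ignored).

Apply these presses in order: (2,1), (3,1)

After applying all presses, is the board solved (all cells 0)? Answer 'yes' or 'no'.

Answer: yes

Derivation:
After press 1 at (2,1):
0 0 0
0 0 0
0 1 0
1 1 1
0 1 0

After press 2 at (3,1):
0 0 0
0 0 0
0 0 0
0 0 0
0 0 0

Lights still on: 0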